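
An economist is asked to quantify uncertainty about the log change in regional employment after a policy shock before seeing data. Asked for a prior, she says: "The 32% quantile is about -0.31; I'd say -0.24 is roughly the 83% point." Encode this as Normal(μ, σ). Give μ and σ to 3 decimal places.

μ = -0.287, σ = 0.049

The p-quantile of Normal(μ,σ) is μ + z_p·σ, with z_{0.32} = -0.4677 and z_{0.83} = 0.9542.
Eliminate σ: μ = (z₂·x₁ − z₁·x₂)/(z₂ − z₁) = (0.9542·-0.31 − (-0.4677)·-0.24)/1.422 = -0.287.
Then σ = (x₂ − x₁)/(z₂ − z₁) = (-0.24 − -0.31)/1.422 = 0.049.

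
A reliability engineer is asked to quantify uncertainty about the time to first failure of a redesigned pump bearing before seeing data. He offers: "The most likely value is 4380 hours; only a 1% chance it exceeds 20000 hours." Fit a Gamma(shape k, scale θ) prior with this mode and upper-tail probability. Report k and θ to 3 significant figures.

k ≈ 2.75, θ ≈ 2510

Gamma(k,θ) with k>1 has mode (k−1)θ, so θ = 4380/(k−1).
Need P(X < 20000) = 0.99 with θ tied to k this way. Start at k = 2, θ = 4380: P(X<20000) ≈ 0.942.
Too low — raise k to concentrate. Iterating converges to k ≈ 2.75.
Then θ = 4380/(2.75−1) ≈ 2510.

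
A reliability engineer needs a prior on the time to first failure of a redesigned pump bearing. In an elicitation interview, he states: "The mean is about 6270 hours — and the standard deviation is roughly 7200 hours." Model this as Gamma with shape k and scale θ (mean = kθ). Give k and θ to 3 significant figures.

For Gamma(k, scale θ): mean = kθ, variance = kθ², so CV = 1/√k.
CV = SD/mean = 7200/6270 = 1.148, hence k = 1/CV² = 0.758.
Then θ = mean/k = 6270/0.758 = 8270.

k ≈ 0.758, θ ≈ 8270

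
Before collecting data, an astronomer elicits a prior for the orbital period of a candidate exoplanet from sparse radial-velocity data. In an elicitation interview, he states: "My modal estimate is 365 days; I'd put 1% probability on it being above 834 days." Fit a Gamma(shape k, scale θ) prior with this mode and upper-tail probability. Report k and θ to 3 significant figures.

Gamma(k,θ) with k>1 has mode (k−1)θ, so θ = 365/(k−1).
Need P(X < 834) = 0.99 with θ tied to k this way. Start at k = 2, θ = 365: P(X<834) ≈ 0.666.
Too low — raise k to concentrate. Iterating converges to k ≈ 8.01.
Then θ = 365/(8.01−1) ≈ 52.1.

k ≈ 8.01, θ ≈ 52.1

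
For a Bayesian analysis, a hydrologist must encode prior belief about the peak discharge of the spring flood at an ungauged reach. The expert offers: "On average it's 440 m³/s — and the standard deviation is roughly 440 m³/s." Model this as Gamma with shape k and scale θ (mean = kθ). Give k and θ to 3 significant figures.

k ≈ 1, θ ≈ 440

For Gamma(k, scale θ): mean = kθ, variance = kθ², so CV = 1/√k.
CV = SD/mean = 440/440 = 1, hence k = 1/CV² = 1.
Then θ = mean/k = 440/1 = 440.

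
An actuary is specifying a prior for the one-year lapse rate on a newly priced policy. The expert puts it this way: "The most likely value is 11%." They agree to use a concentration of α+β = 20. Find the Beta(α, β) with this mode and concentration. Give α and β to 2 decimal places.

α = 2.98, β = 17.02

For α,β > 1 the Beta mode is (α−1)/(α+β−2). With α+β = 20, the mode is (α−1)/18.
Set (α−1)/18 = 0.11 → α = 1 + 0.11·18 = 2.98.
β = 20 − α = 17.02.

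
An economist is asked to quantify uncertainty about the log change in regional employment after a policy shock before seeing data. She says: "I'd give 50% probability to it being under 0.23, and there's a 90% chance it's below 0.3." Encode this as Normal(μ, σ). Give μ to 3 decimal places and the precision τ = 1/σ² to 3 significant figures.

The p-quantile of Normal(μ,σ) is μ + z_p·σ, with z_{0.5} = 0 and z_{0.9} = 1.282.
Eliminate σ: μ = (z₂·x₁ − z₁·x₂)/(z₂ − z₁) = (1.282·0.23 − (0)·0.3)/1.282 = 0.230.
Then σ = (x₂ − x₁)/(z₂ − z₁) = (0.3 − 0.23)/1.282 = 0.055.
Precision τ = 1/σ² = 1/0.05462² = 335.

μ = 0.230, τ = 335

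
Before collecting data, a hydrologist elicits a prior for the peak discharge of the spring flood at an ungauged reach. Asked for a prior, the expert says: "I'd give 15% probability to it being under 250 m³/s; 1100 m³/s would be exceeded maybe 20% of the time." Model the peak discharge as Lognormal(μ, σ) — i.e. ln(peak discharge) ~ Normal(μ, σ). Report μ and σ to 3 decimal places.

If T ~ Lognormal(μ,σ) then ln T ~ Normal(μ,σ), so the p-quantile of ln T is μ + z_p·σ.
ln(250) = 5.521 and ln(1100) = 7.003; z_{0.15} = -1.036, z_{0.8} = 0.8416.
σ = (7.003 − 5.521)/(0.8416 − (-1.036)) = 0.789.
μ = 5.521 − (-1.036)·0.789 = 6.339.

μ ≈ 6.339, σ ≈ 0.789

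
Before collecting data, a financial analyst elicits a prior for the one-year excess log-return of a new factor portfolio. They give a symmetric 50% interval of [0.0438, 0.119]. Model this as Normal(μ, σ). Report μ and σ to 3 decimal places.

μ = 0.081, σ = 0.056

A symmetric 50% interval runs μ ± z·σ with z = 0.6745.
Half-width = 0.0376, so σ = 0.0376/0.6745 = 0.056.
μ is the interval midpoint, 0.081.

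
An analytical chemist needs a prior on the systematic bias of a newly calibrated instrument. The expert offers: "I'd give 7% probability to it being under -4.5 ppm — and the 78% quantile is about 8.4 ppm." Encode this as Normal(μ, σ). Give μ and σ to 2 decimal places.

μ = 3.97, σ = 5.74

For Normal(μ,σ), the p-quantile is μ + z_p·σ. Here z_{0.07} = -1.476, z_{0.78} = 0.7722.
So -4.5 = μ − 1.476σ and 8.4 = μ + 0.7722σ.
Subtracting: σ = (8.4 − -4.5)/(0.7722 − (-1.476)) = 5.74.
Then μ = -4.5 − (-1.476)·5.74 = 3.97.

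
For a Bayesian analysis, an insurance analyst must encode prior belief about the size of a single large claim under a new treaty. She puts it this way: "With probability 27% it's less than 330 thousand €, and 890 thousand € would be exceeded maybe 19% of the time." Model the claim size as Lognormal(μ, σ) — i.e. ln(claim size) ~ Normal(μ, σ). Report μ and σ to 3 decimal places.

If T ~ Lognormal(μ,σ) then ln T ~ Normal(μ,σ), so the p-quantile of ln T is μ + z_p·σ.
ln(330) = 5.799 and ln(890) = 6.791; z_{0.27} = -0.6128, z_{0.81} = 0.8779.
σ = (6.791 − 5.799)/(0.8779 − (-0.6128)) = 0.666.
μ = 5.799 − (-0.6128)·0.666 = 6.207.

μ ≈ 6.207, σ ≈ 0.666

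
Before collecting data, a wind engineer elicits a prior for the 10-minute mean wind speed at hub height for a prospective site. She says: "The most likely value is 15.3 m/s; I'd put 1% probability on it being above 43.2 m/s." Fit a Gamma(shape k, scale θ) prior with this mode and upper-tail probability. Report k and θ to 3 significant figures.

Gamma(k,θ) with k>1 has mode (k−1)θ, so θ = 15.3/(k−1).
Need P(X < 43.2) = 0.99 with θ tied to k this way. Start at k = 2, θ = 15.3: P(X<43.2) ≈ 0.773.
Too low — raise k to concentrate. Iterating converges to k ≈ 5.24.
Then θ = 15.3/(5.24−1) ≈ 3.61.

k ≈ 5.24, θ ≈ 3.61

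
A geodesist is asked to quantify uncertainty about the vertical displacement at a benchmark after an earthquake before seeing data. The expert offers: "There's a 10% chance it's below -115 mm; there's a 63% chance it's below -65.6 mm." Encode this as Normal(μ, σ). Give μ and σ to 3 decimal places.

μ = -75.761, σ = 30.618

For Normal(μ,σ), the p-quantile is μ + z_p·σ. Here z_{0.1} = -1.282, z_{0.63} = 0.3319.
So -115 = μ − 1.282σ and -65.6 = μ + 0.3319σ.
Subtracting: σ = (-65.6 − -115)/(0.3319 − (-1.282)) = 30.618.
Then μ = -115 − (-1.282)·30.618 = -75.761.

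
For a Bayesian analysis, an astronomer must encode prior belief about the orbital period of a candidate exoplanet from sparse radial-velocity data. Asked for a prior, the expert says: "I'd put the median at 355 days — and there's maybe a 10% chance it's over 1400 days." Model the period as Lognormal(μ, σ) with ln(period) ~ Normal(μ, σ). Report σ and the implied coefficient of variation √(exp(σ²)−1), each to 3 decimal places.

If T ~ Lognormal(μ,σ) then ln T ~ Normal(μ,σ), so the p-quantile of ln T is μ + z_p·σ.
ln(355) = 5.872 and ln(1400) = 7.244; z_{0.5} = 0, z_{0.9} = 1.282.
σ = (7.244 − 5.872)/(1.282 − (0)) = 1.071.
μ = 5.872 − (0)·1.071 = 5.872.
CV = √(exp(σ²)−1) = √(exp(1.1463)−1) = 1.465.

σ ≈ 1.071, CV ≈ 1.465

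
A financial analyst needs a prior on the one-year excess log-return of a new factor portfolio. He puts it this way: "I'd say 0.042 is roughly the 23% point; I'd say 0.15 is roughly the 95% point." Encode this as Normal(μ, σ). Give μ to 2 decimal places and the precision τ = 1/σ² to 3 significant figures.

μ = 0.08, τ = 487

For Normal(μ,σ), the p-quantile is μ + z_p·σ. Here z_{0.23} = -0.7388, z_{0.95} = 1.645.
So 0.042 = μ − 0.7388σ and 0.15 = μ + 1.645σ.
Subtracting: σ = (0.15 − 0.042)/(1.645 − (-0.7388)) = 0.05.
Then μ = 0.042 − (-0.7388)·0.05 = 0.08.
Precision τ = 1/σ² = 1/0.04531² = 487.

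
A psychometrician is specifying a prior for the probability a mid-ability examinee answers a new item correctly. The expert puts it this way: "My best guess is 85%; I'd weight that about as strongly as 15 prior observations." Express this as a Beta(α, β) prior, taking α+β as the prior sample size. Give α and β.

Under the effective-sample-size interpretation, Beta(α, β) has prior mean α/(α+β) and prior sample size α+β.
So α+β = 15 and α/(α+β) = 0.85, giving α = 0.85·15 = 12.75 and β = 15 − 12.75 = 2.25.

α = 12.75, β = 2.25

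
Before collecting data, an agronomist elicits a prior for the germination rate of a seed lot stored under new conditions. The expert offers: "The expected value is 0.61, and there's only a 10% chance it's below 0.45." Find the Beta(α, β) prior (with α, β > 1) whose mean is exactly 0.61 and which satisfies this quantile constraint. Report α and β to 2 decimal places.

With mean 0.61 fixed, write α = 0.61s, β = 0.39s where s = α+β.
Need P(θ < 0.45) = 0.1 under Beta(0.61s, 0.39s). Normal approximation: (q−m)/√(m(1−m)/s) ≈ z_{0.1} = -1.28, so s ≈ 0.61·0.39·(-1.28)²/(0.45−0.61)² = 15.3.
At s = 15.3: P(θ<0.45) ≈ 0.102. Adjusting to match 0.1 gives s ≈ 15.50.
So α = 0.61·15.50 ≈ 9.46, β = 0.39·15.50 ≈ 6.05.

α ≈ 9.46, β ≈ 6.05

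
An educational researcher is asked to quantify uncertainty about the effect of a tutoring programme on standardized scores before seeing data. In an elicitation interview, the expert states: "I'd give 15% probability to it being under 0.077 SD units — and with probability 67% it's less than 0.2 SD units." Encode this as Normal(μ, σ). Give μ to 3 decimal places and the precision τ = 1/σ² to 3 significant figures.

For Normal(μ,σ), the p-quantile is μ + z_p·σ. Here z_{0.15} = -1.036, z_{0.67} = 0.4399.
So 0.077 = μ − 1.036σ and 0.2 = μ + 0.4399σ.
Subtracting: σ = (0.2 − 0.077)/(0.4399 − (-1.036)) = 0.083.
Then μ = 0.077 − (-1.036)·0.083 = 0.163.
Precision τ = 1/σ² = 1/0.08331² = 144.

μ = 0.163, τ = 144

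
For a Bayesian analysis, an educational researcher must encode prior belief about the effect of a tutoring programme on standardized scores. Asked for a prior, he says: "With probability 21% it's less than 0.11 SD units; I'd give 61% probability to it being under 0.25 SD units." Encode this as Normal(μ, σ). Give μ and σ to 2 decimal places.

The p-quantile of Normal(μ,σ) is μ + z_p·σ, with z_{0.21} = -0.8064 and z_{0.61} = 0.2793.
Eliminate σ: μ = (z₂·x₁ − z₁·x₂)/(z₂ − z₁) = (0.2793·0.11 − (-0.8064)·0.25)/1.086 = 0.21.
Then σ = (x₂ − x₁)/(z₂ − z₁) = (0.25 − 0.11)/1.086 = 0.13.

μ = 0.21, σ = 0.13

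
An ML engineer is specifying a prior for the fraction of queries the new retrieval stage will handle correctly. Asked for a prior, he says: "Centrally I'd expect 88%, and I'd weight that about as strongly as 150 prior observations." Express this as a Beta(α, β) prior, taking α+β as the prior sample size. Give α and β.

Under the effective-sample-size interpretation, Beta(α, β) has prior mean α/(α+β) and prior sample size α+β.
So α+β = 150 and α/(α+β) = 0.88, giving α = 0.88·150 = 132 and β = 150 − 132 = 18.

α = 132, β = 18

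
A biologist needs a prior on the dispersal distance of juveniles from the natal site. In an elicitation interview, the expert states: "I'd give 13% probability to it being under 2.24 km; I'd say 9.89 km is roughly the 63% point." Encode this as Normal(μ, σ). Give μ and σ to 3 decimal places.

For Normal(μ,σ), the p-quantile is μ + z_p·σ. Here z_{0.13} = -1.126, z_{0.63} = 0.3319.
So 2.24 = μ − 1.126σ and 9.89 = μ + 0.3319σ.
Subtracting: σ = (9.89 − 2.24)/(0.3319 − (-1.126)) = 5.246.
Then μ = 2.24 − (-1.126)·5.246 = 8.149.

μ = 8.149, σ = 5.246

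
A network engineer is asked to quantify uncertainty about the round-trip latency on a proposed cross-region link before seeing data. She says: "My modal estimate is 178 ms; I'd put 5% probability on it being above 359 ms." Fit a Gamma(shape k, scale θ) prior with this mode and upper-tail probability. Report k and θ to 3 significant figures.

Gamma(k,θ) with k>1 has mode (k−1)θ, so θ = 178/(k−1).
Need P(X < 359) = 0.95 with θ tied to k this way. Start at k = 2, θ = 178: P(X<359) ≈ 0.599.
Too low — raise k to concentrate. Iterating converges to k ≈ 6.63.
Then θ = 178/(6.63−1) ≈ 31.6.

k ≈ 6.63, θ ≈ 31.6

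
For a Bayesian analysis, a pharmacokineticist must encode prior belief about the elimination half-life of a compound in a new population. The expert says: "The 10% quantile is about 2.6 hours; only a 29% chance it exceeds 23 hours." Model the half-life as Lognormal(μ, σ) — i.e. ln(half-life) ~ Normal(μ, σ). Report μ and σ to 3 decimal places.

If T ~ Lognormal(μ,σ) then ln T ~ Normal(μ,σ), so the p-quantile of ln T is μ + z_p·σ.
ln(2.6) = 0.9555 and ln(23) = 3.135; z_{0.1} = -1.282, z_{0.71} = 0.5534.
σ = (3.135 − 0.9555)/(0.5534 − (-1.282)) = 1.188.
μ = 0.9555 − (-1.282)·1.188 = 2.478.

μ ≈ 2.478, σ ≈ 1.188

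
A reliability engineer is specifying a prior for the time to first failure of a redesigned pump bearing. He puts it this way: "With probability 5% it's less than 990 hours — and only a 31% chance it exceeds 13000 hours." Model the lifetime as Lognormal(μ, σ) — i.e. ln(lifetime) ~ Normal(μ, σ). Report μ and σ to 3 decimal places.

μ ≈ 8.876, σ ≈ 1.203

If T ~ Lognormal(μ,σ) then ln T ~ Normal(μ,σ), so the p-quantile of ln T is μ + z_p·σ.
ln(990) = 6.898 and ln(13000) = 9.473; z_{0.05} = -1.645, z_{0.69} = 0.4959.
σ = (9.473 − 6.898)/(0.4959 − (-1.645)) = 1.203.
μ = 6.898 − (-1.645)·1.203 = 8.876.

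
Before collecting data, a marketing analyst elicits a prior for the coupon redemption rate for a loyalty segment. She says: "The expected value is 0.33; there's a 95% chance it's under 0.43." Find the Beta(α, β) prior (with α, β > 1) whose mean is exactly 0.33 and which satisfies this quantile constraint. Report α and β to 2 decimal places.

With mean 0.33 fixed, write α = 0.33s, β = 0.67s where s = α+β.
Need P(θ < 0.43) = 0.95 under Beta(0.33s, 0.67s). Normal approximation: (q−m)/√(m(1−m)/s) ≈ z_{0.95} = 1.64, so s ≈ 0.33·0.67·(1.64)²/(0.43−0.33)² = 59.8.
At s = 59.8: P(θ<0.43) ≈ 0.946. Adjusting to match 0.95 gives s ≈ 62.72.
So α = 0.33·62.72 ≈ 20.70, β = 0.67·62.72 ≈ 42.03.

α ≈ 20.70, β ≈ 42.03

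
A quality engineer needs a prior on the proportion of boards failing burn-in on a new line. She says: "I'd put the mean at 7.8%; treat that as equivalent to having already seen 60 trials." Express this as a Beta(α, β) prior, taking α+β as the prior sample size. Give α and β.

α = 4.68, β = 55.32

Under the effective-sample-size interpretation, Beta(α, β) has prior mean α/(α+β) and prior sample size α+β.
So α+β = 60 and α/(α+β) = 0.078, giving α = 0.078·60 = 4.68 and β = 60 − 4.68 = 55.32.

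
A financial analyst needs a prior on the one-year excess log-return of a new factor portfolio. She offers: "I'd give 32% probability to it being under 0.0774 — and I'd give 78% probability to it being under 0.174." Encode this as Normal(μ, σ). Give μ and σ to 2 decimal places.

μ = 0.11, σ = 0.08

The p-quantile of Normal(μ,σ) is μ + z_p·σ, with z_{0.32} = -0.4677 and z_{0.78} = 0.7722.
Eliminate σ: μ = (z₂·x₁ − z₁·x₂)/(z₂ − z₁) = (0.7722·0.0774 − (-0.4677)·0.174)/1.24 = 0.11.
Then σ = (x₂ − x₁)/(z₂ − z₁) = (0.174 − 0.0774)/1.24 = 0.08.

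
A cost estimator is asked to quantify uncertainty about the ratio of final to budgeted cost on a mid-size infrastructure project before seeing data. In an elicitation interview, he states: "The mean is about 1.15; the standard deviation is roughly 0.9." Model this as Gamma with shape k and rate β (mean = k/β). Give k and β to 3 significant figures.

k ≈ 1.63, β ≈ 1.42

For Gamma(k, rate β): mean = k/β, variance = k/β², so CV = 1/√k.
CV = SD/mean = 0.9/1.15 = 0.7826, hence k = 1/CV² = 1.63.
Then β = k/mean = 1.63/1.15 = 1.42.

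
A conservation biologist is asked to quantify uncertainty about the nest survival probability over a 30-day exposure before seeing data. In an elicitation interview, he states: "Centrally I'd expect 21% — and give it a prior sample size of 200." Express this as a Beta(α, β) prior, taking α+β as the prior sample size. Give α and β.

Under the effective-sample-size interpretation, Beta(α, β) has prior mean α/(α+β) and prior sample size α+β.
So α+β = 200 and α/(α+β) = 0.21, giving α = 0.21·200 = 42 and β = 200 − 42 = 158.

α = 42, β = 158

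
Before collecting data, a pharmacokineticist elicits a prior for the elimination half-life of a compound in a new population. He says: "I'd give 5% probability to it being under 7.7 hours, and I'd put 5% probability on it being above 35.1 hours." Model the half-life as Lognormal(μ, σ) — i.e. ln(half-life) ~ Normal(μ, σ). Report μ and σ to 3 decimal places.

If T ~ Lognormal(μ,σ) then ln T ~ Normal(μ,σ), so the p-quantile of ln T is μ + z_p·σ.
ln(7.7) = 2.041 and ln(35.1) = 3.558; z_{0.05} = -1.645, z_{0.95} = 1.645.
σ = (3.558 − 2.041)/(1.645 − (-1.645)) = 0.461.
μ = 2.041 − (-1.645)·0.461 = 2.800.

μ ≈ 2.800, σ ≈ 0.461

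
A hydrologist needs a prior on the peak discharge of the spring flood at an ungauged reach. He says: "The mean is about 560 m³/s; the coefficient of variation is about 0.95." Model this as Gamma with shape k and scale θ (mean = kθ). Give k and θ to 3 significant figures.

For Gamma(k, scale θ): mean = kθ, variance = kθ², so CV = 1/√k.
CV = 0.95, hence k = 1/CV² = 1.11.
Then θ = mean/k = 560/1.11 = 505.

k ≈ 1.11, θ ≈ 505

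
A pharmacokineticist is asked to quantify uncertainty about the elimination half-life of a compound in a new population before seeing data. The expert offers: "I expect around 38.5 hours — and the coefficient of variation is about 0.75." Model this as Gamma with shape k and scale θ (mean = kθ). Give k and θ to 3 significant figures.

For Gamma(k, scale θ): mean = kθ, variance = kθ², so CV = 1/√k.
CV = 0.75, hence k = 1/CV² = 1.78.
Then θ = mean/k = 38.5/1.78 = 21.7.

k ≈ 1.78, θ ≈ 21.7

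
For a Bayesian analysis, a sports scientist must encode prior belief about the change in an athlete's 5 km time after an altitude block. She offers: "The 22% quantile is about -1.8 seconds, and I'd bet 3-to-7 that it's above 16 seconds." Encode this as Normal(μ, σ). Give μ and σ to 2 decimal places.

The p-quantile of Normal(μ,σ) is μ + z_p·σ, with z_{0.22} = -0.7722 and z_{0.7} = 0.5244.
Eliminate σ: μ = (z₂·x₁ − z₁·x₂)/(z₂ − z₁) = (0.5244·-1.8 − (-0.7722)·16)/1.297 = 8.80.
Then σ = (x₂ − x₁)/(z₂ − z₁) = (16 − -1.8)/1.297 = 13.73.

μ = 8.80, σ = 13.73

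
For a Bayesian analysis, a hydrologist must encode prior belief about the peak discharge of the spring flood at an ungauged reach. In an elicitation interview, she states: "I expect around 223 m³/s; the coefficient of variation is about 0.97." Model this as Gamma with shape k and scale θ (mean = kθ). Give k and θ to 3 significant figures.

k ≈ 1.06, θ ≈ 210

For Gamma(k, scale θ): mean = kθ, variance = kθ², so CV = 1/√k.
CV = 0.97, hence k = 1/CV² = 1.06.
Then θ = mean/k = 223/1.06 = 210.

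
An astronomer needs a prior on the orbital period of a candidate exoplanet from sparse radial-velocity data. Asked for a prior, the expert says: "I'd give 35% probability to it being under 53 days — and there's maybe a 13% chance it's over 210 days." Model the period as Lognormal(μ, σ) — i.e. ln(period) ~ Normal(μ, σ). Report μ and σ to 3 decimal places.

μ ≈ 4.321, σ ≈ 0.911

If T ~ Lognormal(μ,σ) then ln T ~ Normal(μ,σ), so the p-quantile of ln T is μ + z_p·σ.
ln(53) = 3.97 and ln(210) = 5.347; z_{0.35} = -0.3853, z_{0.87} = 1.126.
σ = (5.347 − 3.97)/(1.126 − (-0.3853)) = 0.911.
μ = 3.97 − (-0.3853)·0.911 = 4.321.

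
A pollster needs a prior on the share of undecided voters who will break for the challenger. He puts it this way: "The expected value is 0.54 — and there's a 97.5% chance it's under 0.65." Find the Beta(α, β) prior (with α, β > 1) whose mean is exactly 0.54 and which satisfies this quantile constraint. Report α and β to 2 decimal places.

With mean 0.54 fixed, write α = 0.54s, β = 0.46s where s = α+β.
Need P(θ < 0.65) = 0.975 under Beta(0.54s, 0.46s). Normal approximation: (q−m)/√(m(1−m)/s) ≈ z_{0.975} = 1.96, so s ≈ 0.54·0.46·(1.96)²/(0.65−0.54)² = 78.9.
At s = 78.9: P(θ<0.65) ≈ 0.977. Adjusting to match 0.975 gives s ≈ 76.00.
So α = 0.54·76.00 ≈ 41.04, β = 0.46·76.00 ≈ 34.96.

α ≈ 41.04, β ≈ 34.96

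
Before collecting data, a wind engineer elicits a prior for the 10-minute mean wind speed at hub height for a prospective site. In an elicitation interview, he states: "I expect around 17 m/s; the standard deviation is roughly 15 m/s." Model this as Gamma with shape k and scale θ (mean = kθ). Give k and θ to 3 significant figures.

For Gamma(k, scale θ): mean = kθ, variance = kθ², so CV = 1/√k.
CV = SD/mean = 15/17 = 0.8824, hence k = 1/CV² = 1.28.
Then θ = mean/k = 17/1.28 = 13.2.

k ≈ 1.28, θ ≈ 13.2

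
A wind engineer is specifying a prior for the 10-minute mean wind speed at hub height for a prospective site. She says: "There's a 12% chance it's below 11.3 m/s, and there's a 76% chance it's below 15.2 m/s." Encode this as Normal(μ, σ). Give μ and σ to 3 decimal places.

μ = 13.736, σ = 2.073

For Normal(μ,σ), the p-quantile is μ + z_p·σ. Here z_{0.12} = -1.175, z_{0.76} = 0.7063.
So 11.3 = μ − 1.175σ and 15.2 = μ + 0.7063σ.
Subtracting: σ = (15.2 − 11.3)/(0.7063 − (-1.175)) = 2.073.
Then μ = 11.3 − (-1.175)·2.073 = 13.736.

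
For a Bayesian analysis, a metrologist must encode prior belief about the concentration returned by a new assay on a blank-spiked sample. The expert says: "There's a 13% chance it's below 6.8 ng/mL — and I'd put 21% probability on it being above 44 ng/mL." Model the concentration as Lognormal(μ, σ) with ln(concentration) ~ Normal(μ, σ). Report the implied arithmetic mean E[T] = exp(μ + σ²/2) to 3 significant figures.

E[T] ≈ 32.2 ng/mL

If T ~ Lognormal(μ,σ) then ln T ~ Normal(μ,σ), so the p-quantile of ln T is μ + z_p·σ.
ln(6.8) = 1.917 and ln(44) = 3.784; z_{0.13} = -1.126, z_{0.79} = 0.8064.
σ = (3.784 − 1.917)/(0.8064 − (-1.126)) = 0.966.
μ = 1.917 − (-1.126)·0.966 = 3.005.
E[T] = exp(μ + σ²/2) = exp(3.005 + 0.4667) = 32.2 ng/mL.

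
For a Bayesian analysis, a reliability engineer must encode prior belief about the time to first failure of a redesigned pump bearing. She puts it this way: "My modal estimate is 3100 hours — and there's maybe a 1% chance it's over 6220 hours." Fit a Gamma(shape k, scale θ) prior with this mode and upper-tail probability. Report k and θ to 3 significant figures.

Gamma(k,θ) with k>1 has mode (k−1)θ, so θ = 3100/(k−1).
Need P(X < 6220) = 0.99 with θ tied to k this way. Start at k = 2, θ = 3100: P(X<6220) ≈ 0.596.
Too low — raise k to concentrate. Iterating converges to k ≈ 11.1.
Then θ = 3100/(11.1−1) ≈ 306.

k ≈ 11.1, θ ≈ 306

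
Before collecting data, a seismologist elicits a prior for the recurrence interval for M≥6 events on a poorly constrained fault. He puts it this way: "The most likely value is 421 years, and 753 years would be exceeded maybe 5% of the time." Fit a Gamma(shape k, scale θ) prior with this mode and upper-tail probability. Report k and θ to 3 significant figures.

k ≈ 9.25, θ ≈ 51.1

Gamma(k,θ) with k>1 has mode (k−1)θ, so θ = 421/(k−1).
Need P(X < 753) = 0.95 with θ tied to k this way. Start at k = 2, θ = 421: P(X<753) ≈ 0.534.
Too low — raise k to concentrate. Iterating converges to k ≈ 9.25.
Then θ = 421/(9.25−1) ≈ 51.1.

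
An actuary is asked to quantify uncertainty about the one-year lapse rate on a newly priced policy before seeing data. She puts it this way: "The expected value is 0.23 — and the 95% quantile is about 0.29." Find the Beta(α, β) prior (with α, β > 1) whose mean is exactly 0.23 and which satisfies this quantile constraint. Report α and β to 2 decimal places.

With mean 0.23 fixed, write α = 0.23s, β = 0.77s where s = α+β.
Need P(θ < 0.29) = 0.95 under Beta(0.23s, 0.77s). Normal approximation: (q−m)/√(m(1−m)/s) ≈ z_{0.95} = 1.64, so s ≈ 0.23·0.77·(1.64)²/(0.29−0.23)² = 133.1.
At s = 133.1: P(θ<0.29) ≈ 0.945. Adjusting to match 0.95 gives s ≈ 142.01.
So α = 0.23·142.01 ≈ 32.66, β = 0.77·142.01 ≈ 109.35.

α ≈ 32.66, β ≈ 109.35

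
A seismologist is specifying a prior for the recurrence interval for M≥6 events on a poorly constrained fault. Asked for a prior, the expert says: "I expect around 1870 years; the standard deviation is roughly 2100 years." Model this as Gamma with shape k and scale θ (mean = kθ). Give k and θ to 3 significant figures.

For Gamma(k, scale θ): mean = kθ, variance = kθ², so CV = 1/√k.
CV = SD/mean = 2100/1870 = 1.123, hence k = 1/CV² = 0.793.
Then θ = mean/k = 1870/0.793 = 2360.

k ≈ 0.793, θ ≈ 2360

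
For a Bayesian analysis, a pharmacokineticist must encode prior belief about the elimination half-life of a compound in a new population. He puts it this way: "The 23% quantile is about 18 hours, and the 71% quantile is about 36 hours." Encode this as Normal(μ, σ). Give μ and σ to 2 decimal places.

μ = 28.29, σ = 13.93

The p-quantile of Normal(μ,σ) is μ + z_p·σ, with z_{0.23} = -0.7388 and z_{0.71} = 0.5534.
Eliminate σ: μ = (z₂·x₁ − z₁·x₂)/(z₂ − z₁) = (0.5534·18 − (-0.7388)·36)/1.292 = 28.29.
Then σ = (x₂ − x₁)/(z₂ − z₁) = (36 − 18)/1.292 = 13.93.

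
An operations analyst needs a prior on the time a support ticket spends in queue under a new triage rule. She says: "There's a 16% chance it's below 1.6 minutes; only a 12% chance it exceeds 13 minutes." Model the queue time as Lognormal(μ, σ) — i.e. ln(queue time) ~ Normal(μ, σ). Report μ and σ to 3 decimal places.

If T ~ Lognormal(μ,σ) then ln T ~ Normal(μ,σ), so the p-quantile of ln T is μ + z_p·σ.
ln(1.6) = 0.47 and ln(13) = 2.565; z_{0.16} = -0.9945, z_{0.88} = 1.175.
σ = (2.565 − 0.47)/(1.175 − (-0.9945)) = 0.966.
μ = 0.47 − (-0.9945)·0.966 = 1.430.

μ ≈ 1.430, σ ≈ 0.966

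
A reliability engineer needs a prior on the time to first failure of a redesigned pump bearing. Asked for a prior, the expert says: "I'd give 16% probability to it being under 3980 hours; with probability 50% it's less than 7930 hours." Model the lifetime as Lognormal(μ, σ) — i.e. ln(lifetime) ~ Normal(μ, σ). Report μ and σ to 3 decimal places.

If T ~ Lognormal(μ,σ) then ln T ~ Normal(μ,σ), so the p-quantile of ln T is μ + z_p·σ.
ln(3980) = 8.289 and ln(7930) = 8.978; z_{0.16} = -0.9945, z_{0.5} = 0.
σ = (8.978 − 8.289)/(0 − (-0.9945)) = 0.693.
μ = 8.289 − (-0.9945)·0.693 = 8.978.

μ ≈ 8.978, σ ≈ 0.693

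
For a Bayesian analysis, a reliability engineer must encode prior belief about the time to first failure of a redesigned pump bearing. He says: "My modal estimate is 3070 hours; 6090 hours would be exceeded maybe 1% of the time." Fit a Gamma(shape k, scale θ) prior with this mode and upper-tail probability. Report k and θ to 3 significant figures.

k ≈ 11.5, θ ≈ 293

Gamma(k,θ) with k>1 has mode (k−1)θ, so θ = 3070/(k−1).
Need P(X < 6090) = 0.99 with θ tied to k this way. Start at k = 2, θ = 3070: P(X<6090) ≈ 0.590.
Too low — raise k to concentrate. Iterating converges to k ≈ 11.5.
Then θ = 3070/(11.5−1) ≈ 293.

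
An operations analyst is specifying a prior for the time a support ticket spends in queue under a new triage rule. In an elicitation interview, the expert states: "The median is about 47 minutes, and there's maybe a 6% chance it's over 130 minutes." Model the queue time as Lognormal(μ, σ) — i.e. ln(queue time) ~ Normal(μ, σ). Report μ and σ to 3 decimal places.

If T ~ Lognormal(μ,σ) then ln T ~ Normal(μ,σ), so the p-quantile of ln T is μ + z_p·σ.
ln(47) = 3.85 and ln(130) = 4.868; z_{0.5} = 0, z_{0.94} = 1.555.
σ = (4.868 − 3.85)/(1.555 − (0)) = 0.654.
μ = 3.85 − (0)·0.654 = 3.850.

μ ≈ 3.850, σ ≈ 0.654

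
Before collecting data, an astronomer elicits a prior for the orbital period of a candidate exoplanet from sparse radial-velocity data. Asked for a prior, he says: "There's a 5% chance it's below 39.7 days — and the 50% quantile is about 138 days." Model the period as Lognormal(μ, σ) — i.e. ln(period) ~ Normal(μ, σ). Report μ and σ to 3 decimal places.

If T ~ Lognormal(μ,σ) then ln T ~ Normal(μ,σ), so the p-quantile of ln T is μ + z_p·σ.
ln(39.7) = 3.681 and ln(138) = 4.927; z_{0.05} = -1.645, z_{0.5} = 0.
σ = (4.927 − 3.681)/(0 − (-1.645)) = 0.757.
μ = 3.681 − (-1.645)·0.757 = 4.927.

μ ≈ 4.927, σ ≈ 0.757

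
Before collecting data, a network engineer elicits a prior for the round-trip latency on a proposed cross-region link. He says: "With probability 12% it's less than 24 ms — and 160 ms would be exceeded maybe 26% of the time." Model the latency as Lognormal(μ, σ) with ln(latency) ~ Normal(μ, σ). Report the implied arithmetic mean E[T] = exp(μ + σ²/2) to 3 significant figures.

If T ~ Lognormal(μ,σ) then ln T ~ Normal(μ,σ), so the p-quantile of ln T is μ + z_p·σ.
ln(24) = 3.178 and ln(160) = 5.075; z_{0.12} = -1.175, z_{0.74} = 0.6433.
σ = (5.075 − 3.178)/(0.6433 − (-1.175)) = 1.043.
μ = 3.178 − (-1.175)·1.043 = 4.404.
E[T] = exp(μ + σ²/2) = exp(4.404 + 0.5443) = 141 ms.

E[T] ≈ 141 ms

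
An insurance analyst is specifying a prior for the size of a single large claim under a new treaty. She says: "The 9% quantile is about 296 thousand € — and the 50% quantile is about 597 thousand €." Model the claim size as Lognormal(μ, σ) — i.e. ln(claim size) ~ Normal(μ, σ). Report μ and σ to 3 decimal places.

If T ~ Lognormal(μ,σ) then ln T ~ Normal(μ,σ), so the p-quantile of ln T is μ + z_p·σ.
ln(296) = 5.69 and ln(597) = 6.392; z_{0.09} = -1.341, z_{0.5} = 0.
σ = (6.392 − 5.69)/(0 − (-1.341)) = 0.523.
μ = 5.69 − (-1.341)·0.523 = 6.392.

μ ≈ 6.392, σ ≈ 0.523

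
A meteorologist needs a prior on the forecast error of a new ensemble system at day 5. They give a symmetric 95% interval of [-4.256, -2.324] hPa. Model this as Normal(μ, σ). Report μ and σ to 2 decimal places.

A symmetric 95% interval runs μ ± z·σ with z = 1.96.
Half-width = 0.966, so σ = 0.966/1.96 = 0.49.
μ is the interval midpoint, -3.29.

μ = -3.29, σ = 0.49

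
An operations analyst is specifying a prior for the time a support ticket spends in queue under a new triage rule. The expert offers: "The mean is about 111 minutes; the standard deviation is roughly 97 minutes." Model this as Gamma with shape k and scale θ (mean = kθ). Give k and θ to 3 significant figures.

k ≈ 1.31, θ ≈ 84.8

For Gamma(k, scale θ): mean = kθ, variance = kθ², so CV = 1/√k.
CV = SD/mean = 97/111 = 0.8739, hence k = 1/CV² = 1.31.
Then θ = mean/k = 111/1.31 = 84.8.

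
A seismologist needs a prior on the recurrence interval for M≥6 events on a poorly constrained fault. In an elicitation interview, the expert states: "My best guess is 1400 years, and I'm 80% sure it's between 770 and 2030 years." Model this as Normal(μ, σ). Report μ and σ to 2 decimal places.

μ = 1400.00, σ = 491.59

A symmetric 80% interval runs μ ± z·σ with z = 1.282.
Half-width = 630, so σ = 630/1.282 = 491.59.
μ is the stated best guess, 1400.00.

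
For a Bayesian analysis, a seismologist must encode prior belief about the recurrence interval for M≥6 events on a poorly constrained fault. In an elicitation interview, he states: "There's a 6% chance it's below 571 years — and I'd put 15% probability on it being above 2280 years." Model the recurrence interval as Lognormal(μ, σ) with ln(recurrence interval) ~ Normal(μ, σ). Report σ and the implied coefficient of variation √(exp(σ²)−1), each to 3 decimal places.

σ ≈ 0.534, CV ≈ 0.575

If T ~ Lognormal(μ,σ) then ln T ~ Normal(μ,σ), so the p-quantile of ln T is μ + z_p·σ.
ln(571) = 6.347 and ln(2280) = 7.732; z_{0.06} = -1.555, z_{0.85} = 1.036.
σ = (7.732 − 6.347)/(1.036 − (-1.555)) = 0.534.
μ = 6.347 − (-1.555)·0.534 = 7.178.
CV = √(exp(σ²)−1) = √(exp(0.2855)−1) = 0.575.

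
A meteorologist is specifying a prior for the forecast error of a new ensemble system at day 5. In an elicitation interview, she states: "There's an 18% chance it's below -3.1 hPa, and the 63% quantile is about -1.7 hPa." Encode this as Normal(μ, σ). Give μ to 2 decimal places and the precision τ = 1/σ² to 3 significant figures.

For Normal(μ,σ), the p-quantile is μ + z_p·σ. Here z_{0.18} = -0.9154, z_{0.63} = 0.3319.
So -3.1 = μ − 0.9154σ and -1.7 = μ + 0.3319σ.
Subtracting: σ = (-1.7 − -3.1)/(0.3319 − (-0.9154)) = 1.12.
Then μ = -3.1 − (-0.9154)·1.12 = -2.07.
Precision τ = 1/σ² = 1/1.122² = 0.794.

μ = -2.07, τ = 0.794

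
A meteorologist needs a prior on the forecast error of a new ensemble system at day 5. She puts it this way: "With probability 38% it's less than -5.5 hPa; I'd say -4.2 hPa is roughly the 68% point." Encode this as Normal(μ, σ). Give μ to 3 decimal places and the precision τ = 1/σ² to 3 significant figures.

For Normal(μ,σ), the p-quantile is μ + z_p·σ. Here z_{0.38} = -0.3055, z_{0.68} = 0.4677.
So -5.5 = μ − 0.3055σ and -4.2 = μ + 0.4677σ.
Subtracting: σ = (-4.2 − -5.5)/(0.4677 − (-0.3055)) = 1.681.
Then μ = -5.5 − (-0.3055)·1.681 = -4.986.
Precision τ = 1/σ² = 1/1.681² = 0.354.

μ = -4.986, τ = 0.354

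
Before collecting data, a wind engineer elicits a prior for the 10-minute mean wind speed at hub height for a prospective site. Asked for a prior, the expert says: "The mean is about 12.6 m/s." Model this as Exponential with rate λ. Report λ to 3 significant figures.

λ ≈ 0.0794

Exponential mean = 1/λ, so λ = 1/12.6 = 0.0794.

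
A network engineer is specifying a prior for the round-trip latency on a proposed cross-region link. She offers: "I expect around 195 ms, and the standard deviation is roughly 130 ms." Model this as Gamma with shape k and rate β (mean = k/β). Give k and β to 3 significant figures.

For Gamma(k, rate β): mean = k/β, variance = k/β², so CV = 1/√k.
CV = SD/mean = 130/195 = 0.6667, hence k = 1/CV² = 2.25.
Then β = k/mean = 2.25/195 = 0.0115.

k ≈ 2.25, β ≈ 0.0115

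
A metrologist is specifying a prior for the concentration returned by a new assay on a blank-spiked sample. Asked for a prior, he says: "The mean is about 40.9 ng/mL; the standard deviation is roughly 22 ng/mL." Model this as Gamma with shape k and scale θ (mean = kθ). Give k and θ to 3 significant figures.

For Gamma(k, scale θ): mean = kθ, variance = kθ², so CV = 1/√k.
CV = SD/mean = 22/40.9 = 0.5379, hence k = 1/CV² = 3.46.
Then θ = mean/k = 40.9/3.46 = 11.8.

k ≈ 3.46, θ ≈ 11.8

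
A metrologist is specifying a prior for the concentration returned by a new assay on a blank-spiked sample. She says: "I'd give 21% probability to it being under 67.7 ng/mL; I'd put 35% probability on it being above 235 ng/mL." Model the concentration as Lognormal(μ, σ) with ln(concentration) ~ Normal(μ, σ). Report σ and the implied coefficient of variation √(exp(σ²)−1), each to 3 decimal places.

If T ~ Lognormal(μ,σ) then ln T ~ Normal(μ,σ), so the p-quantile of ln T is μ + z_p·σ.
ln(67.7) = 4.215 and ln(235) = 5.46; z_{0.21} = -0.8064, z_{0.65} = 0.3853.
σ = (5.46 − 4.215)/(0.3853 − (-0.8064)) = 1.044.
μ = 4.215 − (-0.8064)·1.044 = 5.057.
CV = √(exp(σ²)−1) = √(exp(1.0905)−1) = 1.406.

σ ≈ 1.044, CV ≈ 1.406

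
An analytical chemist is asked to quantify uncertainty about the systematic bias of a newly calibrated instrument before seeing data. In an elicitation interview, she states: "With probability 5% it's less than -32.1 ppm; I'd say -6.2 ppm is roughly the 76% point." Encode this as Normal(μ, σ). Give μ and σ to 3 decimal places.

For Normal(μ,σ), the p-quantile is μ + z_p·σ. Here z_{0.05} = -1.645, z_{0.76} = 0.7063.
So -32.1 = μ − 1.645σ and -6.2 = μ + 0.7063σ.
Subtracting: σ = (-6.2 − -32.1)/(0.7063 − (-1.645)) = 11.016.
Then μ = -32.1 − (-1.645)·11.016 = -13.981.

μ = -13.981, σ = 11.016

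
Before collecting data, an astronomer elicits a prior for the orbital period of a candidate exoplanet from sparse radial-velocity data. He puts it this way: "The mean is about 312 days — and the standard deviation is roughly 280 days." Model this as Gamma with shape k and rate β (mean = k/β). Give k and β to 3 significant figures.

For Gamma(k, rate β): mean = k/β, variance = k/β², so CV = 1/√k.
CV = SD/mean = 280/312 = 0.8974, hence k = 1/CV² = 1.24.
Then β = k/mean = 1.24/312 = 0.00398.

k ≈ 1.24, β ≈ 0.00398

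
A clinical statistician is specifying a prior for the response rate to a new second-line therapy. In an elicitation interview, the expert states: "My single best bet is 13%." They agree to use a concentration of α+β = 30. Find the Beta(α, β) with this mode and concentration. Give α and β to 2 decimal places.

α = 4.64, β = 25.36

For α,β > 1 the Beta mode is (α−1)/(α+β−2). With α+β = 30, the mode is (α−1)/28.
Set (α−1)/28 = 0.13 → α = 1 + 0.13·28 = 4.64.
β = 30 − α = 25.36.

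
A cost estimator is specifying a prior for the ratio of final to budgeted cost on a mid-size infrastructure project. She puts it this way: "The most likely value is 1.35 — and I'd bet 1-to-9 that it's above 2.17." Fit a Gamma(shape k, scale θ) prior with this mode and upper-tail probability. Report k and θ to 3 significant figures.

Gamma(k,θ) with k>1 has mode (k−1)θ, so θ = 1.35/(k−1).
Need P(X < 2.17) = 0.9 with θ tied to k this way. Start at k = 2, θ = 1.35: P(X<2.17) ≈ 0.477.
Too low — raise k to concentrate. Iterating converges to k ≈ 9.35.
Then θ = 1.35/(9.35−1) ≈ 0.162.

k ≈ 9.35, θ ≈ 0.162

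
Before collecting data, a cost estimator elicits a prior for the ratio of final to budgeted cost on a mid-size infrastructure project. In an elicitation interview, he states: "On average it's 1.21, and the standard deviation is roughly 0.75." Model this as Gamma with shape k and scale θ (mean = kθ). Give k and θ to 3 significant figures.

k ≈ 2.6, θ ≈ 0.465

For Gamma(k, scale θ): mean = kθ, variance = kθ², so CV = 1/√k.
CV = SD/mean = 0.75/1.21 = 0.6198, hence k = 1/CV² = 2.6.
Then θ = mean/k = 1.21/2.6 = 0.465.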